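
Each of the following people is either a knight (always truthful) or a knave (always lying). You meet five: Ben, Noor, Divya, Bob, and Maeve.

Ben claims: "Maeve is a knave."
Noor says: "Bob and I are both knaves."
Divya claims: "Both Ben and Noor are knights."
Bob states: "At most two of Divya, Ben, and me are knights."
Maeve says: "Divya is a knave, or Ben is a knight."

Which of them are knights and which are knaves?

Ben: knave, Noor: knave, Divya: knave, Bob: knight, Maeve: knight

Consider Ben. Suppose Ben is a knight.
Then no assignment of the remaining roles makes every statement match its speaker's type — contradiction.
So Ben is a knave.
With that fixed, Divya's statement is false, so Divya is a knave.
With that fixed, Bob's statement is true, so Bob is a knight.
With that fixed, Maeve's statement is true, so Maeve is a knight.
With that fixed, Noor's statement is false, so Noor is a knave.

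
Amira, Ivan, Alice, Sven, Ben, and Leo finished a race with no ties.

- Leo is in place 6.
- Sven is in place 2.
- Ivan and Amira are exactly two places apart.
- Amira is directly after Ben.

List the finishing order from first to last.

From clue 1: Leo → place 6.
From clues 1–2: Sven → place 2.
From clues 1–3: Amira is in {1,3,5}.
From clues 1–4: Alice → place 1, Ivan → place 3, Ben → place 4, Amira → place 5.

Alice, Sven, Ivan, Ben, Amira, Leo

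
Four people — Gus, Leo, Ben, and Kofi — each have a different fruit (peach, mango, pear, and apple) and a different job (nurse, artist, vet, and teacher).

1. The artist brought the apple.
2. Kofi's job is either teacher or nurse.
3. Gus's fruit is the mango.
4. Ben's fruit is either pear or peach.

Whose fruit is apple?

With clues 1–2, Kofi is impossible for the one with fruit apple.
With clues 1–3, Gus is impossible for the one with fruit apple.
With clues 1–4, Ben is impossible for the one with fruit apple.
That leaves Leo.

Leo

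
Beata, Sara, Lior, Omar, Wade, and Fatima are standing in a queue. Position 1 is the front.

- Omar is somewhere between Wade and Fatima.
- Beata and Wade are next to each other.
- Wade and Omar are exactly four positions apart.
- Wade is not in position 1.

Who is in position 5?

With clues 1–3, Fatima, Lior, Sara, and Wade are ruled out for position 5.
With clues 1–4, Omar is ruled out for position 5.
So position 5 is Beata.

Beata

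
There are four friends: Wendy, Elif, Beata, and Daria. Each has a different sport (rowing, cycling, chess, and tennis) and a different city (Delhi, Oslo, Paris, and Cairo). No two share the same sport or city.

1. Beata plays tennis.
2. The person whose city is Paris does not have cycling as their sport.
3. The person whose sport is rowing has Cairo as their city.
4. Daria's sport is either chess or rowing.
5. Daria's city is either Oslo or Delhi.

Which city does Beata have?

With clues 1–3, Cairo is impossible for Beata's city.
With clues 1–5, Delhi and Oslo are impossible for Beata's city.
That leaves Paris.

Paris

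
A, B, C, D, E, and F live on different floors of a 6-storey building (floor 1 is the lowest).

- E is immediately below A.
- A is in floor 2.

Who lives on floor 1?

With clue 1, A is ruled out for floor 1.
With clues 1–2, B, C, D, and F are ruled out for floor 1.
So floor 1 is E.

E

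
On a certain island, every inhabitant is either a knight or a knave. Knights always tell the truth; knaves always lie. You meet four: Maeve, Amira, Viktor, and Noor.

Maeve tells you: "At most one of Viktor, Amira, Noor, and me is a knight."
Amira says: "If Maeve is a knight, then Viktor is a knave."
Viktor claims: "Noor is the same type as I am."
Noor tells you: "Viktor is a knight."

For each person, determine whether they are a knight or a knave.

Maeve: knave, Amira: knight, Viktor: knight, Noor: knight

Consider Maeve. Suppose Maeve is a knight.
Then no assignment of the remaining roles makes every statement match its speaker's type — contradiction.
So Maeve is a knave.
With that fixed, Amira's statement is true, so Amira is a knight.
Consider Viktor. Suppose Viktor is a knave.
Then no assignment of the remaining roles makes every statement match its speaker's type — contradiction.
So Viktor is a knight.
With that fixed, Noor's statement is true, so Noor is a knight.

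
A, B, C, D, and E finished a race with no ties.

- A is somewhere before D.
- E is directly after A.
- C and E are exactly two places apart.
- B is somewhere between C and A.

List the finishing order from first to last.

A, E, B, C, D

From clue 1: A is in {1,2,3,4}.
From clues 1–2: A is in {1,2,3}.
From clues 1–4: A → place 1, E → place 2, B → place 3, C → place 4, D → place 5.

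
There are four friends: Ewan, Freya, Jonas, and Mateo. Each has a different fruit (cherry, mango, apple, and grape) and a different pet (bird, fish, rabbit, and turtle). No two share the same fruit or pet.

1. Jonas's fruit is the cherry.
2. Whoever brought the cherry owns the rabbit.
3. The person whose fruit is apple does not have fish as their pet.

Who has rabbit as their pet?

With clues 1–2, Ewan, Freya, and Mateo are impossible for the one with pet rabbit.
That leaves Jonas.

Jonas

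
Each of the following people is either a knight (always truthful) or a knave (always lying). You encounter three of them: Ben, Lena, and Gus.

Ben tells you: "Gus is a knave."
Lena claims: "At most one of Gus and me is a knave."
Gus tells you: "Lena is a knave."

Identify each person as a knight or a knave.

Ben: knight, Lena: knight, Gus: knave

Consider Ben. Suppose Ben is a knave.
Then no assignment of the remaining roles makes every statement match its speaker's type — contradiction.
So Ben is a knight.
Consider Lena. Suppose Lena is a knave.
Then no assignment of the remaining roles makes every statement match its speaker's type — contradiction.
So Lena is a knight.
With that fixed, Gus's statement is false, so Gus is a knave.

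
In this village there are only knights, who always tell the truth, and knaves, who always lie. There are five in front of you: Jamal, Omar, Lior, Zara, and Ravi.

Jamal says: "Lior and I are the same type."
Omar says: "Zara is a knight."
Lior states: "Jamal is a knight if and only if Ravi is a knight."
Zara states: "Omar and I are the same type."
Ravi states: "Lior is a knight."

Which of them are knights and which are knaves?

Consider Jamal. Suppose Jamal is a knave.
Then no assignment of the remaining roles makes every statement match its speaker's type — contradiction.
So Jamal is a knight.
Consider Omar. Suppose Omar is a knave.
Then whichever role Zara has, Zara's statement has the wrong truth value — contradiction.
So Omar is a knight.
Consider Lior. Suppose Lior is a knave.
Then Jamal's statement comes out false, contradicting Jamal being a knight.
So Lior is a knight.
With that fixed, Ravi's statement is true, so Ravi is a knight.
Consider Zara. Suppose Zara is a knave.
Then Omar's statement comes out false, contradicting Omar being a knight.
So Zara is a knight.

Jamal: knight, Omar: knight, Lior: knight, Zara: knight, Ravi: knight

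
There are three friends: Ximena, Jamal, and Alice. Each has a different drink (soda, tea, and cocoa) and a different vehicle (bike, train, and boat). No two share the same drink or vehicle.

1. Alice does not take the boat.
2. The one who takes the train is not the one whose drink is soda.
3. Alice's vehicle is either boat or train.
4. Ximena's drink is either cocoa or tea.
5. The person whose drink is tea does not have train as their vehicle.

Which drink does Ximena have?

With clues 1–4, soda is impossible for Ximena's drink.
With clues 1–5, cocoa is impossible for Ximena's drink.
That leaves tea.

tea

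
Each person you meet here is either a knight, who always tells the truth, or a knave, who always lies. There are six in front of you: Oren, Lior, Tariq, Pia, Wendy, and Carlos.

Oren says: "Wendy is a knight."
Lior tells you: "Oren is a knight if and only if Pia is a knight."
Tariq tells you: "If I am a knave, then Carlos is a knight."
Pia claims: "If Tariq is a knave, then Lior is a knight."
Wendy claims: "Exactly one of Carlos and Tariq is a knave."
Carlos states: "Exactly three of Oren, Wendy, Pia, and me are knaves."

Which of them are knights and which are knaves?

Oren: knight, Lior: knight, Tariq: knight, Pia: knight, Wendy: knight, Carlos: knave

Consider Oren. Suppose Oren is a knave.
Then no assignment of the remaining roles makes every statement match its speaker's type — contradiction.
So Oren is a knight.
Consider Lior. Suppose Lior is a knave.
Then no assignment of the remaining roles makes every statement match its speaker's type — contradiction.
So Lior is a knight.
With that fixed, Pia's statement is true, so Pia is a knight.
With that fixed, Carlos's statement is false, so Carlos is a knave.
Consider Tariq. Suppose Tariq is a knave.
Then no assignment of the remaining roles makes every statement match its speaker's type — contradiction.
So Tariq is a knight.
With that fixed, Wendy's statement is true, so Wendy is a knight.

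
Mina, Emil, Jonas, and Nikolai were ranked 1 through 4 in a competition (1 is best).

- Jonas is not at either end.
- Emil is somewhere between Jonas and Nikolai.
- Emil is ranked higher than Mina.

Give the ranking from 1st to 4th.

From clue 1: Jonas is in {2,3}.
From clues 1–2: Mina is in {1,4}.
From clues 1–3: Nikolai → rank 1, Emil → rank 2, Jonas → rank 3, Mina → rank 4.

Nikolai, Emil, Jonas, Mina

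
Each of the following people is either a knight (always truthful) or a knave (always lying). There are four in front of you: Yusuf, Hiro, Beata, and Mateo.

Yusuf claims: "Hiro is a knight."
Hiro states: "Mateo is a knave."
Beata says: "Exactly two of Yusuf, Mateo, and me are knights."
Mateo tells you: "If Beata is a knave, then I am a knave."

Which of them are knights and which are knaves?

Consider Yusuf. Suppose Yusuf is a knight.
Then no assignment of the remaining roles makes every statement match its speaker's type — contradiction.
So Yusuf is a knave.
Consider Hiro. Suppose Hiro is a knight.
Then Yusuf's statement comes out true, contradicting Yusuf being a knave.
So Hiro is a knave.
Consider Beata. Suppose Beata is a knave.
Then whichever role Mateo has, Mateo's statement has the wrong truth value — contradiction.
So Beata is a knight.
With that fixed, Mateo's statement is true, so Mateo is a knight.

Yusuf: knave, Hiro: knave, Beata: knight, Mateo: knight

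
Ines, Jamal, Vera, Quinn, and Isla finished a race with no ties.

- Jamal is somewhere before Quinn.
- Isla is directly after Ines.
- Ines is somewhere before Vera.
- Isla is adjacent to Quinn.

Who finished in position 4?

Quinn

With clues 1–3, Ines is ruled out for place 4.
With clues 1–4, Isla, Jamal, and Vera are ruled out for place 4.
So place 4 is Quinn.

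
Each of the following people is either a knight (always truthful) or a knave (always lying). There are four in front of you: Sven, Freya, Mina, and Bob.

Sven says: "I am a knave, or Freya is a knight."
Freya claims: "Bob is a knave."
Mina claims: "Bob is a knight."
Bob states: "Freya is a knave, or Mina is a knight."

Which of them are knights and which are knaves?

Sven: knight, Freya: knight, Mina: knave, Bob: knave

Consider Sven. Suppose Sven is a knave.
Then Sven's own statement would have to be false, but it can't be — contradiction.
So Sven is a knight.
Consider Freya. Suppose Freya is a knave.
Then Sven's statement comes out false, contradicting Sven being a knight.
So Freya is a knight.
Consider Mina. Suppose Mina is a knight.
Then no assignment of the remaining roles makes every statement match its speaker's type — contradiction.
So Mina is a knave.
With that fixed, Bob's statement is false, so Bob is a knave.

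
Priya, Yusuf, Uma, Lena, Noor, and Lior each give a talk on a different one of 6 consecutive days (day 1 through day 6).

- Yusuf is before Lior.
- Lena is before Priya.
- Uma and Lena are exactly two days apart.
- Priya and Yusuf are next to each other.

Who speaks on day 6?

With clue 1, Yusuf is ruled out for day 6.
With clues 1–2, Lena is ruled out for day 6.
With clues 1–4, Noor, Priya, and Uma are ruled out for day 6.
So day 6 is Lior.

Lior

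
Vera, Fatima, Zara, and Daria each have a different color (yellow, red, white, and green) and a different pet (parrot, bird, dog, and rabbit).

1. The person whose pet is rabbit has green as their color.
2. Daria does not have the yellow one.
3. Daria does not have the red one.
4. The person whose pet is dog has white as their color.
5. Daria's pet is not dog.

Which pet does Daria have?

rabbit

With clues 1–4, bird and parrot are impossible for Daria's pet.
With clues 1–5, dog is impossible for Daria's pet.
That leaves rabbit.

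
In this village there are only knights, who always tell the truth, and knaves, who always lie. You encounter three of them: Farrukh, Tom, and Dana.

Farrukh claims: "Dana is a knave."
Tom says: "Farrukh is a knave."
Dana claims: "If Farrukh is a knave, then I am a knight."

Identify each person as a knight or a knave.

Farrukh: knave, Tom: knight, Dana: knight

Consider Farrukh. Suppose Farrukh is a knight.
Then no assignment of the remaining roles makes every statement match its speaker's type — contradiction.
So Farrukh is a knave.
With that fixed, Tom's statement is true, so Tom is a knight.
Consider Dana. Suppose Dana is a knave.
Then Farrukh's statement comes out true, contradicting Farrukh being a knave.
So Dana is a knight.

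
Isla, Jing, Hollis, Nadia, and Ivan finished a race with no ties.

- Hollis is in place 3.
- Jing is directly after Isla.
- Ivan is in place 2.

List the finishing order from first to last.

Nadia, Ivan, Hollis, Isla, Jing

From clue 1: Hollis → place 3.
From clues 1–2: Isla is in {1,4}.
From clues 1–3: Nadia → place 1, Ivan → place 2, Isla → place 4, Jing → place 5.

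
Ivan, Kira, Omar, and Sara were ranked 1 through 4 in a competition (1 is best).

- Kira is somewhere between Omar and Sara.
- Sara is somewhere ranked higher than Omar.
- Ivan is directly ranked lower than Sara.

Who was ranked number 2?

With clues 1–2, Omar is ruled out for rank 2.
With clues 1–3, Kira and Sara are ruled out for rank 2.
So rank 2 is Ivan.

Ivan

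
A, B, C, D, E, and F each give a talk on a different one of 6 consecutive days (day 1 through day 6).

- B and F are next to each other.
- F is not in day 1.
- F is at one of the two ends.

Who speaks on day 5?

With clues 1–3, A, C, D, E, and F are ruled out for day 5.
So day 5 is B.

B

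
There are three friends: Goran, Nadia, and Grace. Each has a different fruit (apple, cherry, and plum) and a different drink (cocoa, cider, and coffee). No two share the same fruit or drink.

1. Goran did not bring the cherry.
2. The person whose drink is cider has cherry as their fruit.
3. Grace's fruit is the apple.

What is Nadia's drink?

With clues 1–3, cocoa and coffee are impossible for Nadia's drink.
That leaves cider.

cider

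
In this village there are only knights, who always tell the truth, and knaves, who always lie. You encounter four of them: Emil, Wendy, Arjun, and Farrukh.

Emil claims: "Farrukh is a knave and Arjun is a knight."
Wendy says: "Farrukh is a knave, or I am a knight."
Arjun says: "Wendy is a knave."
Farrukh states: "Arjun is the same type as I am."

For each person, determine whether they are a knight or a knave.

Emil: knave, Wendy: knave, Arjun: knight, Farrukh: knight

Consider Emil. Suppose Emil is a knight.
Then no assignment of the remaining roles makes every statement match its speaker's type — contradiction.
So Emil is a knave.
Consider Wendy. Suppose Wendy is a knight.
Then no assignment of the remaining roles makes every statement match its speaker's type — contradiction.
So Wendy is a knave.
With that fixed, Arjun's statement is true, so Arjun is a knight.
Consider Farrukh. Suppose Farrukh is a knave.
Then Emil's statement comes out true, contradicting Emil being a knave.
So Farrukh is a knight.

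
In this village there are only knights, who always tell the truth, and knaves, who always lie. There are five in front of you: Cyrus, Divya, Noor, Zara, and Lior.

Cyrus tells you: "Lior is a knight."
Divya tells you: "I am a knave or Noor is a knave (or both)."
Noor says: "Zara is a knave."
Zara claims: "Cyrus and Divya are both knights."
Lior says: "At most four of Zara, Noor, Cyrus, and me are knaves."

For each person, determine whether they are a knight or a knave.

Regardless of anyone's role, Lior's statement is true, so Lior is a knight.
With that fixed, Cyrus's statement is true, so Cyrus is a knight.
Consider Divya. Suppose Divya is a knave.
Then Divya's own statement would have to be false, but it can't be — contradiction.
So Divya is a knight.
With that fixed, Zara's statement is true, so Zara is a knight.
With that fixed, Noor's statement is false, so Noor is a knave.

Cyrus: knight, Divya: knight, Noor: knave, Zara: knight, Lior: knight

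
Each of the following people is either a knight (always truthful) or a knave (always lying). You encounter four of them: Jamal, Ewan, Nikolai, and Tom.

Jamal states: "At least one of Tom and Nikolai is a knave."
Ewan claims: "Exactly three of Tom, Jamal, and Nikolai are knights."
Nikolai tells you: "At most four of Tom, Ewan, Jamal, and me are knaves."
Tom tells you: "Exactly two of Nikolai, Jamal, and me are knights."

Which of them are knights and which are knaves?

Regardless of anyone's role, Nikolai's statement is true, so Nikolai is a knight.
Consider Jamal. Suppose Jamal is a knight.
Then whichever role Tom has, Tom's statement has the wrong truth value — contradiction.
So Jamal is a knave.
With that fixed, Ewan's statement is false, so Ewan is a knave.
Consider Tom. Suppose Tom is a knave.
Then Jamal's statement comes out true, contradicting Jamal being a knave.
So Tom is a knight.

Jamal: knave, Ewan: knave, Nikolai: knight, Tom: knight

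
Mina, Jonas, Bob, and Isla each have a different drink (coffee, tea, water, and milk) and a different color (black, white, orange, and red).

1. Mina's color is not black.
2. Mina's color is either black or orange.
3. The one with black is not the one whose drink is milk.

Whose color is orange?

With clues 1–2, Bob, Isla, and Jonas are impossible for the one with color orange.
That leaves Mina.

Mina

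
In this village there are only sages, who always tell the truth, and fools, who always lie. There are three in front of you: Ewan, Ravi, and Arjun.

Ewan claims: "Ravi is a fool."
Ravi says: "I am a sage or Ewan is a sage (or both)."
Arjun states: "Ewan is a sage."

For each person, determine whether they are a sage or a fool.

Consider Ewan. Suppose Ewan is a sage.
Then no assignment of the remaining roles makes every statement match its speaker's type — contradiction.
So Ewan is a fool.
With that fixed, Arjun's statement is false, so Arjun is a fool.
Consider Ravi. Suppose Ravi is a fool.
Then Ewan's statement comes out true, contradicting Ewan being a fool.
So Ravi is a sage.

Ewan: fool, Ravi: sage, Arjun: fool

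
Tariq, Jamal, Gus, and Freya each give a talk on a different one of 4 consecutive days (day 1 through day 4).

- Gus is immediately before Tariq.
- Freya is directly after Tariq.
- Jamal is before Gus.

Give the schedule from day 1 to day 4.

From clue 1: Tariq is in {2,3,4}.
From clues 1–2: Tariq is in {2,3}.
From clues 1–3: Jamal → day 1, Gus → day 2, Tariq → day 3, Freya → day 4.

Jamal, Gus, Tariq, Freya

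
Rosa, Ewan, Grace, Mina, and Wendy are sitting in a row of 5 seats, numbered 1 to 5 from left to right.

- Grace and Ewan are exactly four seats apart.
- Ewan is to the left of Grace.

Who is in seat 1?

With clue 1, Mina, Rosa, and Wendy are ruled out for seat 1.
With clues 1–2, Grace is ruled out for seat 1.
So seat 1 is Ewan.

Ewan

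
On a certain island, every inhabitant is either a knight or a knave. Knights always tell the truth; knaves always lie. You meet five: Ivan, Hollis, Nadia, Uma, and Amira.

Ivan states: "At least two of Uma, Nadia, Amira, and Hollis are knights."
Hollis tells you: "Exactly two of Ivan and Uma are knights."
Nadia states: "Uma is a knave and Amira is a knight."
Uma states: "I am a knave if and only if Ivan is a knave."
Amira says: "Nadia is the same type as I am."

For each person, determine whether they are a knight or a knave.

Ivan: knight, Hollis: knave, Nadia: knight, Uma: knave, Amira: knight

Consider Ivan. Suppose Ivan is a knave.
Then whichever role Uma has, Uma's statement has the wrong truth value — contradiction.
So Ivan is a knight.
Consider Hollis. Suppose Hollis is a knight.
Then no assignment of the remaining roles makes every statement match its speaker's type — contradiction.
So Hollis is a knave.
Consider Nadia. Suppose Nadia is a knave.
Then whichever role Amira has, Amira's statement has the wrong truth value — contradiction.
So Nadia is a knight.
Consider Uma. Suppose Uma is a knight.
Then Hollis's statement comes out true, contradicting Hollis being a knave.
So Uma is a knave.
Consider Amira. Suppose Amira is a knave.
Then Ivan's statement comes out false, contradicting Ivan being a knight.
So Amira is a knight.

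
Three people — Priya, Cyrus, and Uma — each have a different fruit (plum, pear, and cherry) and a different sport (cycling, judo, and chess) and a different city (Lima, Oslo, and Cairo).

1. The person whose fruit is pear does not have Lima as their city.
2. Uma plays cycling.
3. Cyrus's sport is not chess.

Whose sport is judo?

With clues 1–2, Uma is impossible for the one with sport judo.
With clues 1–3, Priya is impossible for the one with sport judo.
That leaves Cyrus.

Cyrus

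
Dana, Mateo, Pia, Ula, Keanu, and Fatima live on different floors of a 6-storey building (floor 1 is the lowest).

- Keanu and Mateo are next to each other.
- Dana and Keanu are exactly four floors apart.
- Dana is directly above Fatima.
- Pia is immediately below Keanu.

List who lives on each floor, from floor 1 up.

Pia, Keanu, Mateo, Ula, Fatima, Dana

From clues 1–2: Dana is in {1,2,5,6}.
From clues 1–3: Dana is in {2,5,6}.
From clues 1–4: Pia → floor 1, Keanu → floor 2, Mateo → floor 3, Ula → floor 4, Fatima → floor 5, Dana → floor 6.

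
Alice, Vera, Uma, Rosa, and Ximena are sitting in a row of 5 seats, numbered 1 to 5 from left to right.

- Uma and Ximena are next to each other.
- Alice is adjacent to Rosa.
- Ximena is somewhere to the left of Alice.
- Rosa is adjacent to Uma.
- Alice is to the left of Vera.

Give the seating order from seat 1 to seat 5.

Ximena, Uma, Rosa, Alice, Vera

From clues 1–2: Vera is in {1,3,5}.
From clues 1–3: Alice is in {3,4,5}.
From clues 1–4: Alice is in {4,5}.
From clues 1–5: Ximena → seat 1, Uma → seat 2, Rosa → seat 3, Alice → seat 4, Vera → seat 5.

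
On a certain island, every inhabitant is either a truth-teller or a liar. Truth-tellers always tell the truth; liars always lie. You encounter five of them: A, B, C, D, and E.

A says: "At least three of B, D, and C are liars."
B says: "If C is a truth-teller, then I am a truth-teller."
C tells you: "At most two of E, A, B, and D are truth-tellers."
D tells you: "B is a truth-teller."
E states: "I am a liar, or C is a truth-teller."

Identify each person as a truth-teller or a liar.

A: liar, B: liar, C: truth-teller, D: liar, E: truth-teller

Consider A. Suppose A is a truth-teller.
Then no assignment of the remaining roles makes every statement match its speaker's type — contradiction.
So A is a liar.
Consider B. Suppose B is a truth-teller.
Then no assignment of the remaining roles makes every statement match its speaker's type — contradiction.
So B is a liar.
With that fixed, C's statement is true, so C is a truth-teller.
With that fixed, D's statement is false, so D is a liar.
With that fixed, E's statement is true, so E is a truth-teller.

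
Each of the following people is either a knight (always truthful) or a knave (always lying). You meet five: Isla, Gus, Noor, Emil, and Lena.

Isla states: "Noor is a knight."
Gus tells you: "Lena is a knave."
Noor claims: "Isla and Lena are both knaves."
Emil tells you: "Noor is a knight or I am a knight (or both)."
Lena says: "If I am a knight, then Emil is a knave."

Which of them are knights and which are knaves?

Consider Isla. Suppose Isla is a knight.
Then no assignment of the remaining roles makes every statement match its speaker's type — contradiction.
So Isla is a knave.
Consider Gus. Suppose Gus is a knight.
Then no assignment of the remaining roles makes every statement match its speaker's type — contradiction.
So Gus is a knave.
Consider Noor. Suppose Noor is a knight.
Then Isla's statement comes out true, contradicting Isla being a knave.
So Noor is a knave.
Consider Emil. Suppose Emil is a knight.
Then whichever role Lena has, Lena's statement has the wrong truth value — contradiction.
So Emil is a knave.
With that fixed, Lena's statement is true, so Lena is a knight.

Isla: knave, Gus: knave, Noor: knave, Emil: knave, Lena: knight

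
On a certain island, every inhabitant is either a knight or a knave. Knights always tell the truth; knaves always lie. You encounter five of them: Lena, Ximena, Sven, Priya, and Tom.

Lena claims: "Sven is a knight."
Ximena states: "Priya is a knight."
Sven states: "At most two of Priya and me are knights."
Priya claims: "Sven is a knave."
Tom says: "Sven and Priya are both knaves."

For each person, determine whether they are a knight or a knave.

Lena: knight, Ximena: knave, Sven: knight, Priya: knave, Tom: knave

Regardless of anyone's role, Sven's statement is true, so Sven is a knight.
With that fixed, Priya's statement is false, so Priya is a knave.
With that fixed, Tom's statement is false, so Tom is a knave.
With that fixed, Lena's statement is true, so Lena is a knight.
With that fixed, Ximena's statement is false, so Ximena is a knave.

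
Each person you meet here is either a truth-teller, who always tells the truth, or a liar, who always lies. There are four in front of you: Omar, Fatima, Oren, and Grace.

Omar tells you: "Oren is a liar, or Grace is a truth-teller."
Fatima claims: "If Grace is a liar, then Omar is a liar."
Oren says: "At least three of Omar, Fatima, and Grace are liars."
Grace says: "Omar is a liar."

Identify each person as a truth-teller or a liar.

Consider Omar. Suppose Omar is a liar.
Then no assignment of the remaining roles makes every statement match its speaker's type — contradiction.
So Omar is a truth-teller.
With that fixed, Oren's statement is false, so Oren is a liar.
With that fixed, Grace's statement is false, so Grace is a liar.
With that fixed, Fatima's statement is false, so Fatima is a liar.

Omar: truth-teller, Fatima: liar, Oren: liar, Grace: liar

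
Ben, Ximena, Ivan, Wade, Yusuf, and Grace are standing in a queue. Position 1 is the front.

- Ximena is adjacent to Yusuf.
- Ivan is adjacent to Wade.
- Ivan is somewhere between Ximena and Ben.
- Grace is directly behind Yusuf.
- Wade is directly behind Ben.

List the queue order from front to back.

Ben, Wade, Ivan, Ximena, Yusuf, Grace

From clues 1–3: Ben is in {1,2,5,6}.
From clues 1–4: Ben is in {1,6}.
From clues 1–5: Ben → position 1, Wade → position 2, Ivan → position 3, Ximena → position 4, Yusuf → position 5, Grace → position 6.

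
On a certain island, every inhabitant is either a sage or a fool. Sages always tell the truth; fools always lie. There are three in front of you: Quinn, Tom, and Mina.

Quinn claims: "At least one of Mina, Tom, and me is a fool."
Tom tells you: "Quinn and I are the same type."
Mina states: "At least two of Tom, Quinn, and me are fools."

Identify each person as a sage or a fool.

Quinn: sage, Tom: sage, Mina: fool

Consider Quinn. Suppose Quinn is a fool.
Then Quinn's own statement would have to be false, but it can't be — contradiction.
So Quinn is a sage.
Consider Tom. Suppose Tom is a fool.
Then whichever role Mina has, Mina's statement has the wrong truth value — contradiction.
So Tom is a sage.
With that fixed, Mina's statement is false, so Mina is a fool.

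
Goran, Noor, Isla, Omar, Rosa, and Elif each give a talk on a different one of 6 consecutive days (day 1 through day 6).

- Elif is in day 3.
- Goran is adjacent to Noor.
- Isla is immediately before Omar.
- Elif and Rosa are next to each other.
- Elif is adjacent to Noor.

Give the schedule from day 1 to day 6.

From clue 1: Elif → day 3.
From clues 1–2: Goran is in {1,2,4,5,6}.
From clues 1–3: Rosa is in {4,6}.
From clues 1–4: Rosa → day 4.
From clues 1–5: Goran → day 1, Noor → day 2, Isla → day 5, Omar → day 6.

Goran, Noor, Elif, Rosa, Isla, Omar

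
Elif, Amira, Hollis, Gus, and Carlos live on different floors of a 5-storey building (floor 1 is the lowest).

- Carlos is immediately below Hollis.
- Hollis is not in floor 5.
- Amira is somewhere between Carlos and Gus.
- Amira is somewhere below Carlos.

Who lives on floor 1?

With clue 1, Hollis is ruled out for floor 1.
With clues 1–3, Amira is ruled out for floor 1.
With clues 1–4, Carlos and Elif are ruled out for floor 1.
So floor 1 is Gus.

Gus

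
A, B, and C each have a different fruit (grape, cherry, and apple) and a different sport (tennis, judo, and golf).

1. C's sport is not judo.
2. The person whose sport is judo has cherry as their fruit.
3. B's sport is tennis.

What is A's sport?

With clues 1–3, golf and tennis are impossible for A's sport.
That leaves judo.

judo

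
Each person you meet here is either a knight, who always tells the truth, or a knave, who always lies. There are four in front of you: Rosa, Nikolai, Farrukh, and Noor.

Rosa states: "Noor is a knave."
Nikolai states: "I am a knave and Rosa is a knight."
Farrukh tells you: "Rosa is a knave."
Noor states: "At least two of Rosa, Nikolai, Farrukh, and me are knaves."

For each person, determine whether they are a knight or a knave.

Rosa: knave, Nikolai: knave, Farrukh: knight, Noor: knight

Consider Rosa. Suppose Rosa is a knight.
Then whichever role Nikolai has, Nikolai's statement has the wrong truth value — contradiction.
So Rosa is a knave.
With that fixed, Nikolai's statement is false, so Nikolai is a knave.
With that fixed, Farrukh's statement is true, so Farrukh is a knight.
With that fixed, Noor's statement is true, so Noor is a knight.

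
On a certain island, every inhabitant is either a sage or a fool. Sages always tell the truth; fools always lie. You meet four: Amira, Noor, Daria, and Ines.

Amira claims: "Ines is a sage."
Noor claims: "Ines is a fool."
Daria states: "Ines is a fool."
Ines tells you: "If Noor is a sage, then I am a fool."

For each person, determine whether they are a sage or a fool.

Consider Amira. Suppose Amira is a fool.
Then no assignment of the remaining roles makes every statement match its speaker's type — contradiction.
So Amira is a sage.
Consider Noor. Suppose Noor is a sage.
Then whichever role Ines has, Ines's statement has the wrong truth value — contradiction.
So Noor is a fool.
With that fixed, Ines's statement is true, so Ines is a sage.
With that fixed, Daria's statement is false, so Daria is a fool.

Amira: sage, Noor: fool, Daria: fool, Ines: sage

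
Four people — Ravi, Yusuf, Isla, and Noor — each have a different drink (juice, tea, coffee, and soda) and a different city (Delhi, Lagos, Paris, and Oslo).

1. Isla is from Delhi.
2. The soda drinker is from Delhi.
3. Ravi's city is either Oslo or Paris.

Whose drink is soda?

With clues 1–2, Noor, Ravi, and Yusuf are impossible for the one with drink soda.
That leaves Isla.

Isla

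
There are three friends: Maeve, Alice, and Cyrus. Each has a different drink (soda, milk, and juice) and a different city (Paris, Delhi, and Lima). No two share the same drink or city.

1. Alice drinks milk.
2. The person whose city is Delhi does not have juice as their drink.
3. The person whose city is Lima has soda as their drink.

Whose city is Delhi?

With clues 1–3, Cyrus and Maeve are impossible for the one with city Delhi.
That leaves Alice.

Alice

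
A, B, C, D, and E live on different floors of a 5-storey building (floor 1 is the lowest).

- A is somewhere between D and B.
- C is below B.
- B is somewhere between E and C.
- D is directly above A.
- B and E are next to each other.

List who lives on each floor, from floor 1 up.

From clue 1: A is in {2,3,4}.
From clues 1–3: B is in {2,4}.
From clues 1–4: C → floor 1, B → floor 2.
From clues 1–5: E → floor 3, A → floor 4, D → floor 5.

C, B, E, A, D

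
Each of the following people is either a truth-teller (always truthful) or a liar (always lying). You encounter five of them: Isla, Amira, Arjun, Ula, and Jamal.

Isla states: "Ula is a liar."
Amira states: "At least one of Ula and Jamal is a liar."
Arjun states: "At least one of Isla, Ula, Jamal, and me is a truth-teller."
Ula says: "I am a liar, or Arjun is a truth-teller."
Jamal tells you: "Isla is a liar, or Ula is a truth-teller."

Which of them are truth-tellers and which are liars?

Consider Isla. Suppose Isla is a truth-teller.
Then no assignment of the remaining roles makes every statement match its speaker's type — contradiction.
So Isla is a liar.
With that fixed, Jamal's statement is true, so Jamal is a truth-teller.
With that fixed, Arjun's statement is true, so Arjun is a truth-teller.
With that fixed, Ula's statement is true, so Ula is a truth-teller.
With that fixed, Amira's statement is false, so Amira is a liar.

Isla: liar, Amira: liar, Arjun: truth-teller, Ula: truth-teller, Jamal: truth-teller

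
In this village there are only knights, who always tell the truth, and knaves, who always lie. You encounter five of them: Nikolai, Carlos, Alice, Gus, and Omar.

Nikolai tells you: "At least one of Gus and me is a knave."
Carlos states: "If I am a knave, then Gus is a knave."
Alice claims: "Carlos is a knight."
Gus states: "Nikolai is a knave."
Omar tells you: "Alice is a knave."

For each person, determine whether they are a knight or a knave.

Consider Nikolai. Suppose Nikolai is a knave.
Then Nikolai's own statement would have to be false, but it can't be — contradiction.
So Nikolai is a knight.
With that fixed, Gus's statement is false, so Gus is a knave.
With that fixed, Carlos's statement is true, so Carlos is a knight.
With that fixed, Alice's statement is true, so Alice is a knight.
With that fixed, Omar's statement is false, so Omar is a knave.

Nikolai: knight, Carlos: knight, Alice: knight, Gus: knave, Omar: knave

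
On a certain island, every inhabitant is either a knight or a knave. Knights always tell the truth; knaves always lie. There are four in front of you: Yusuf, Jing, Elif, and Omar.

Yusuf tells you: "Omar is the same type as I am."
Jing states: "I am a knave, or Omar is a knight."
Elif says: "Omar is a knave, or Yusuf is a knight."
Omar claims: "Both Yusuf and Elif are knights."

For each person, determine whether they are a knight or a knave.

Consider Yusuf. Suppose Yusuf is a knave.
Then no assignment of the remaining roles makes every statement match its speaker's type — contradiction.
So Yusuf is a knight.
With that fixed, Elif's statement is true, so Elif is a knight.
With that fixed, Omar's statement is true, so Omar is a knight.
With that fixed, Jing's statement is true, so Jing is a knight.

Yusuf: knight, Jing: knight, Elif: knight, Omar: knight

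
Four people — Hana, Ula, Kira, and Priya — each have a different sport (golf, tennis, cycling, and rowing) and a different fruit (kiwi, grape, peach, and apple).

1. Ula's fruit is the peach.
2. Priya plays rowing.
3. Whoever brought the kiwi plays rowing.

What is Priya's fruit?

Clue 1 rules out peach for Priya's fruit.
With clues 1–3, apple and grape are impossible for Priya's fruit.
That leaves kiwi.

kiwi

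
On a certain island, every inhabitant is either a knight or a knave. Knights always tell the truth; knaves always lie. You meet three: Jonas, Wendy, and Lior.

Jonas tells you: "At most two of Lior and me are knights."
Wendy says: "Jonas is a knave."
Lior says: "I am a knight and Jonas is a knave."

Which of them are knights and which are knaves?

Jonas: knight, Wendy: knave, Lior: knave

Regardless of anyone's role, Jonas's statement is true, so Jonas is a knight.
With that fixed, Wendy's statement is false, so Wendy is a knave.
With that fixed, Lior's statement is false, so Lior is a knave.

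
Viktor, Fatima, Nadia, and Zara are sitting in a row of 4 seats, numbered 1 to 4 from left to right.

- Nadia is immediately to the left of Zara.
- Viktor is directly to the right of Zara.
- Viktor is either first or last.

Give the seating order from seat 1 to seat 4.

Fatima, Nadia, Zara, Viktor

From clue 1: Nadia is in {1,2,3}.
From clues 1–2: Viktor is in {3,4}.
From clues 1–3: Fatima → seat 1, Nadia → seat 2, Zara → seat 3, Viktor → seat 4.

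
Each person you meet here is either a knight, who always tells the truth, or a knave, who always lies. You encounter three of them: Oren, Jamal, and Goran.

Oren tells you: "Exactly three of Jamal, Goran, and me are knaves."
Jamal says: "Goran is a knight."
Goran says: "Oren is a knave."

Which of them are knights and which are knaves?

Oren: knave, Jamal: knight, Goran: knight

Consider Oren. Suppose Oren is a knight.
Then Oren's own statement would have to be true, but it can't be — contradiction.
So Oren is a knave.
With that fixed, Goran's statement is true, so Goran is a knight.
With that fixed, Jamal's statement is true, so Jamal is a knight.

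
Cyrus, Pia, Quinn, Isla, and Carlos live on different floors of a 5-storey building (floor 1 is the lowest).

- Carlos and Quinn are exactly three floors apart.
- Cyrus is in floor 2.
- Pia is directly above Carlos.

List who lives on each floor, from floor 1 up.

From clue 1: Quinn is in {1,2,4,5}.
From clues 1–2: Cyrus → floor 2.
From clues 1–3: Quinn → floor 1, Isla → floor 3, Carlos → floor 4, Pia → floor 5.

Quinn, Cyrus, Isla, Carlos, Pia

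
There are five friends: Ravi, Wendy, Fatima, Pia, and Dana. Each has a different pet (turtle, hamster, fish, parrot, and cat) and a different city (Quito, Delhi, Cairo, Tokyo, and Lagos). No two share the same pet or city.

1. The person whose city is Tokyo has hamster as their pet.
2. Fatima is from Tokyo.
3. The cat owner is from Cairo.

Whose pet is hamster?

Fatima

With clues 1–2, Dana, Pia, Ravi, and Wendy are impossible for the one with pet hamster.
That leaves Fatima.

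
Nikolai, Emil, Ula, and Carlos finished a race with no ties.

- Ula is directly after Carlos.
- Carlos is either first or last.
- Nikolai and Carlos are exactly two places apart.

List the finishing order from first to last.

From clue 1: Ula is in {2,3,4}.
From clues 1–2: Carlos → place 1, Ula → place 2.
From clues 1–3: Nikolai → place 3, Emil → place 4.

Carlos, Ula, Nikolai, Emil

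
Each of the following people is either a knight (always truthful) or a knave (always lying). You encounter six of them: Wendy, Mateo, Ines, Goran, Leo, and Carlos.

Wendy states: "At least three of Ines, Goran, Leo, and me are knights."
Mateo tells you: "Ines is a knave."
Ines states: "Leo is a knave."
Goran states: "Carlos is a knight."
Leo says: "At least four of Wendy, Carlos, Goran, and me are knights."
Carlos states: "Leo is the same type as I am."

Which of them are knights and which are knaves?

Wendy: knight, Mateo: knight, Ines: knave, Goran: knight, Leo: knight, Carlos: knight

Consider Wendy. Suppose Wendy is a knave.
Then no assignment of the remaining roles makes every statement match its speaker's type — contradiction.
So Wendy is a knight.
Consider Mateo. Suppose Mateo is a knave.
Then no assignment of the remaining roles makes every statement match its speaker's type — contradiction.
So Mateo is a knight.
Consider Ines. Suppose Ines is a knight.
Then Mateo's statement comes out false, contradicting Mateo being a knight.
So Ines is a knave.
Consider Goran. Suppose Goran is a knave.
Then Wendy's statement comes out false, contradicting Wendy being a knight.
So Goran is a knight.
Consider Leo. Suppose Leo is a knave.
Then Wendy's statement comes out false, contradicting Wendy being a knight.
So Leo is a knight.
Consider Carlos. Suppose Carlos is a knave.
Then Goran's statement comes out false, contradicting Goran being a knight.
So Carlos is a knight.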